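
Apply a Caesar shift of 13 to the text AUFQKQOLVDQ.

NHSDXDBYIQD

A(0): 0+13=13 → N
U(20): 20+13=33≡7 → H
F(5): 5+13=18 → S
Q(16): 16+13=29≡3 → D
K(10): 10+13=23 → X
Q(16): 16+13=29≡3 → D
O(14): 14+13=27≡1 → B
L(11): 11+13=24 → Y
V(21): 21+13=34≡8 → I
D(3): 3+13=16 → Q
Q(16): 16+13=29≡3 → D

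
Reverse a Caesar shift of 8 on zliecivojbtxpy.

rdawuangbtlphq

z(25): 25−8=17 → r
l(11): 11−8=3 → d
i(8): 8−8=0 → a
e(4): 4−8=-4≡22 → w
c(2): 2−8=-6≡20 → u
i(8): 8−8=0 → a
v(21): 21−8=13 → n
o(14): 14−8=6 → g
j(9): 9−8=1 → b
b(1): 1−8=-7≡19 → t
t(19): 19−8=11 → l
x(23): 23−8=15 → p
p(15): 15−8=7 → h
y(24): 24−8=16 → q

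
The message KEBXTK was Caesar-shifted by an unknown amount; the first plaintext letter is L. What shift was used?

25

From the crib: K(10)−L(11)=-1≡25, so the shift is 25.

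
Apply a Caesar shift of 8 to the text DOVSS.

D(3): 3+8=11 → L
O(14): 14+8=22 → W
V(21): 21+8=29≡3 → D
S(18): 18+8=26≡0 → A
S(18): 18+8=26≡0 → A

LWDAA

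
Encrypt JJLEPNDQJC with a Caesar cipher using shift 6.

PPRKVTJWPI

J(9): 9+6=15 → P
J(9): 9+6=15 → P
L(11): 11+6=17 → R
E(4): 4+6=10 → K
P(15): 15+6=21 → V
N(13): 13+6=19 → T
D(3): 3+6=9 → J
Q(16): 16+6=22 → W
J(9): 9+6=15 → P
C(2): 2+6=8 → I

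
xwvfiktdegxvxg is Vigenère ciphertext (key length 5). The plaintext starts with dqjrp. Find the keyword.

Subtract each crib letter from the matching ciphertext letter (mod 26):
x(23)−d(3)=20 → u
w(22)−q(16)=6 → g
v(21)−j(9)=12 → m
f(5)−r(17)=-12≡14 → o
i(8)−p(15)=-7≡19 → t

ugmot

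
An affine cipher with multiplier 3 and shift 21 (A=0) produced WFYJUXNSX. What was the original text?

JMBWRSGZS

The inverse of 3 mod 26 is 9, since 3·9=27≡1. Apply D(y)=9·(y−21) mod 26:
W(22): 9·(22−21)=9 → J
F(5): 9·(5−21)=-144≡12 → M
Y(24): 9·(24−21)=27≡1 → B
J(9): 9·(9−21)=-108≡22 → W
U(20): 9·(20−21)=-9≡17 → R
X(23): 9·(23−21)=18 → S
N(13): 9·(13−21)=-72≡6 → G
S(18): 9·(18−21)=-27≡25 → Z
X(23): 9·(23−21)=18 → S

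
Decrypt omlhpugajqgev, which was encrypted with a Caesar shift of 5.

jhgckpbvelbzq

o(14): 14−5=9 → j
m(12): 12−5=7 → h
l(11): 11−5=6 → g
h(7): 7−5=2 → c
p(15): 15−5=10 → k
u(20): 20−5=15 → p
g(6): 6−5=1 → b
a(0): 0−5=-5≡21 → v
j(9): 9−5=4 → e
q(16): 16−5=11 → l
g(6): 6−5=1 → b
e(4): 4−5=-1≡25 → z
v(21): 21−5=16 → q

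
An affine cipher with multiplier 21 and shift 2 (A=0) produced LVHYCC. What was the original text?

The inverse of 21 mod 26 is 5, since 21·5=105≡1. Apply D(y)=5·(y−2) mod 26:
L(11): 5·(11−2)=45≡19 → T
V(21): 5·(21−2)=95≡17 → R
H(7): 5·(7−2)=25 → Z
Y(24): 5·(24−2)=110≡6 → G
C(2): 5·(2−2)=0 → A
C(2): 5·(2−2)=0 → A

TRZGAA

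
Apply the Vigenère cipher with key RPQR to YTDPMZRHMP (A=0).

Repeat the key across the message: RPQRRPQRRP
Y(24)+R(17): 41≡15 → P
T(19)+P(15): 34≡8 → I
D(3)+Q(16): 19 → T
P(15)+R(17): 32≡6 → G
M(12)+R(17): 29≡3 → D
Z(25)+P(15): 40≡14 → O
R(17)+Q(16): 33≡7 → H
H(7)+R(17): 24 → Y
M(12)+R(17): 29≡3 → D
P(15)+P(15): 30≡4 → E

PITGDOHYDE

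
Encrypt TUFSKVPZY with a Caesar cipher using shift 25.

T(19): 19+25=44≡18 → S
U(20): 20+25=45≡19 → T
F(5): 5+25=30≡4 → E
S(18): 18+25=43≡17 → R
K(10): 10+25=35≡9 → J
V(21): 21+25=46≡20 → U
P(15): 15+25=40≡14 → O
Z(25): 25+25=50≡24 → Y
Y(24): 24+25=49≡23 → X

STERJUOYX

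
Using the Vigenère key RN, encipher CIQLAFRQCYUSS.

TVHYRSIDTLLFJ

Repeat the key across the message: RNRNRNRNRNRNR
C(2)+R(17): 19 → T
I(8)+N(13): 21 → V
Q(16)+R(17): 33≡7 → H
L(11)+N(13): 24 → Y
A(0)+R(17): 17 → R
F(5)+N(13): 18 → S
R(17)+R(17): 34≡8 → I
Q(16)+N(13): 29≡3 → D
C(2)+R(17): 19 → T
Y(24)+N(13): 37≡11 → L
U(20)+R(17): 37≡11 → L
S(18)+N(13): 31≡5 → F
S(18)+R(17): 35≡9 → J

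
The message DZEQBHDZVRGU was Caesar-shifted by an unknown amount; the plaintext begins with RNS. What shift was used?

From the crib: D(3)−R(17)=-14≡12, so the shift is 12.

12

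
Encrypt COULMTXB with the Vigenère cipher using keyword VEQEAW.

Repeat the key across the message: VEQEAWVE
C(2)+V(21): 23 → X
O(14)+E(4): 18 → S
U(20)+Q(16): 36≡10 → K
L(11)+E(4): 15 → P
M(12)+A(0): 12 → M
T(19)+W(22): 41≡15 → P
X(23)+V(21): 44≡18 → S
B(1)+E(4): 5 → F

XSKPMPSF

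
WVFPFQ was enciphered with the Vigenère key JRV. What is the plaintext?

NEKGOV

Repeat the key across the ciphertext: JRVJRV
W(22)−J(9): 13 → N
V(21)−R(17): 4 → E
F(5)−V(21): -16≡10 → K
P(15)−J(9): 6 → G
F(5)−R(17): -12≡14 → O
Q(16)−V(21): -5≡21 → V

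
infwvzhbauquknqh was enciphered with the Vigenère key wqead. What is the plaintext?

mxbwsdrxaruegnnl

Repeat the key across the ciphertext: wqeadwqeadwqeadw
i(8)−w(22): -14≡12 → m
n(13)−q(16): -3≡23 → x
f(5)−e(4): 1 → b
w(22)−a(0): 22 → w
v(21)−d(3): 18 → s
z(25)−w(22): 3 → d
h(7)−q(16): -9≡17 → r
b(1)−e(4): -3≡23 → x
a(0)−a(0): 0 → a
u(20)−d(3): 17 → r
q(16)−w(22): -6≡20 → u
u(20)−q(16): 4 → e
k(10)−e(4): 6 → g
n(13)−a(0): 13 → n
q(16)−d(3): 13 → n
h(7)−w(22): -15≡11 → l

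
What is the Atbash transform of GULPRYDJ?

TFOKIBWQ

G(6) → T(19)
U(20) → F(5)
L(11) → O(14)
P(15) → K(10)
R(17) → I(8)
Y(24) → B(1)
D(3) → W(22)
J(9) → Q(16)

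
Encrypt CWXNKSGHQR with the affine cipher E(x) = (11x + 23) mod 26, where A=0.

C(2): 11·2+23=45≡19 → T
W(22): 11·22+23=265≡5 → F
X(23): 11·23+23=276≡16 → Q
N(13): 11·13+23=166≡10 → K
K(10): 11·10+23=133≡3 → D
S(18): 11·18+23=221≡13 → N
G(6): 11·6+23=89≡11 → L
H(7): 11·7+23=100≡22 → W
Q(16): 11·16+23=199≡17 → R
R(17): 11·17+23=210≡2 → C

TFQKDNLWRC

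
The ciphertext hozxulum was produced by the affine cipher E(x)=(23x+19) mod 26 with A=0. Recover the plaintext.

The inverse of 23 mod 26 is 17, since 23·17=391≡1. Apply D(y)=17·(y−19) mod 26:
h(7): 17·(7−19)=-204≡4 → e
o(14): 17·(14−19)=-85≡19 → t
z(25): 17·(25−19)=102≡24 → y
x(23): 17·(23−19)=68≡16 → q
u(20): 17·(20−19)=17 → r
l(11): 17·(11−19)=-136≡20 → u
u(20): 17·(20−19)=17 → r
m(12): 17·(12−19)=-119≡11 → l

etyqrurl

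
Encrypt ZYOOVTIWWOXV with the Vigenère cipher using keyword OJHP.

Repeat the key across the message: OJHPOJHPOJHP
Z(25)+O(14): 39≡13 → N
Y(24)+J(9): 33≡7 → H
O(14)+H(7): 21 → V
O(14)+P(15): 29≡3 → D
V(21)+O(14): 35≡9 → J
T(19)+J(9): 28≡2 → C
I(8)+H(7): 15 → P
W(22)+P(15): 37≡11 → L
W(22)+O(14): 36≡10 → K
O(14)+J(9): 23 → X
X(23)+H(7): 30≡4 → E
V(21)+P(15): 36≡10 → K

NHVDJCPLKXEK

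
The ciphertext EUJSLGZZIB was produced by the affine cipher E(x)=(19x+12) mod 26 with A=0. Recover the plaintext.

The inverse of 19 mod 26 is 11, since 19·11=209≡1. Apply D(y)=11·(y−12) mod 26:
E(4): 11·(4−12)=-88≡16 → Q
U(20): 11·(20−12)=88≡10 → K
J(9): 11·(9−12)=-33≡19 → T
S(18): 11·(18−12)=66≡14 → O
L(11): 11·(11−12)=-11≡15 → P
G(6): 11·(6−12)=-66≡12 → M
Z(25): 11·(25−12)=143≡13 → N
Z(25): 11·(25−12)=143≡13 → N
I(8): 11·(8−12)=-44≡8 → I
B(1): 11·(1−12)=-121≡9 → J

QKTOPMNNIJ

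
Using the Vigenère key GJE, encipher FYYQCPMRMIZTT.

LHCWLTSAQOIXZ

Repeat the key across the message: GJEGJEGJEGJEG
F(5)+G(6): 11 → L
Y(24)+J(9): 33≡7 → H
Y(24)+E(4): 28≡2 → C
Q(16)+G(6): 22 → W
C(2)+J(9): 11 → L
P(15)+E(4): 19 → T
M(12)+G(6): 18 → S
R(17)+J(9): 26≡0 → A
M(12)+E(4): 16 → Q
I(8)+G(6): 14 → O
Z(25)+J(9): 34≡8 → I
T(19)+E(4): 23 → X
T(19)+G(6): 25 → Z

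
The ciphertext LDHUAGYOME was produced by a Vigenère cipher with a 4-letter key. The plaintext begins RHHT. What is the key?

UWAB

Subtract each crib letter from the matching ciphertext letter (mod 26):
L(11)−R(17)=-6≡20 → U
D(3)−H(7)=-4≡22 → W
H(7)−H(7)=0 → A
U(20)−T(19)=1 → B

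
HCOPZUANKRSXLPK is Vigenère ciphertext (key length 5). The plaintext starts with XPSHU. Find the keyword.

KNWIF

Subtract each crib letter from the matching ciphertext letter (mod 26):
H(7)−X(23)=-16≡10 → K
C(2)−P(15)=-13≡13 → N
O(14)−S(18)=-4≡22 → W
P(15)−H(7)=8 → I
Z(25)−U(20)=5 → F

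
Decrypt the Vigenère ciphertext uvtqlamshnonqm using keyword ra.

dvcquavsqnxnzm

Repeat the key across the ciphertext: rarararararara
u(20)−r(17): 3 → d
v(21)−a(0): 21 → v
t(19)−r(17): 2 → c
q(16)−a(0): 16 → q
l(11)−r(17): -6≡20 → u
a(0)−a(0): 0 → a
m(12)−r(17): -5≡21 → v
s(18)−a(0): 18 → s
h(7)−r(17): -10≡16 → q
n(13)−a(0): 13 → n
o(14)−r(17): -3≡23 → x
n(13)−a(0): 13 → n
q(16)−r(17): -1≡25 → z
m(12)−a(0): 12 → m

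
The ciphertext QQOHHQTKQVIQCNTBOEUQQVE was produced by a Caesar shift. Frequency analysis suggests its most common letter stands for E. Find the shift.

The most frequent ciphertext letter is Q (appears 7 times).
Q is position 16; E is position 4.
Shift = 12.

12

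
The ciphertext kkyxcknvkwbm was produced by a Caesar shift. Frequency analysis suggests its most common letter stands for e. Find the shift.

The most frequent ciphertext letter is k (appears 4 times).
k is position 10; e is position 4.
Shift = 6.

6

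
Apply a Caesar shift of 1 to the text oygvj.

pzhwk

o(14): 14+1=15 → p
y(24): 24+1=25 → z
g(6): 6+1=7 → h
v(21): 21+1=22 → w
j(9): 9+1=10 → k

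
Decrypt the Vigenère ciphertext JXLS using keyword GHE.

DQHM

Repeat the key across the ciphertext: GHEG
J(9)−G(6): 3 → D
X(23)−H(7): 16 → Q
L(11)−E(4): 7 → H
S(18)−G(6): 12 → M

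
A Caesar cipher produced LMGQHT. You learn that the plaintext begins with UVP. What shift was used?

From the crib: L(11)−U(20)=-9≡17, so the shift is 17.

17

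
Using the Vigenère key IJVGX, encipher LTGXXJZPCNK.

Repeat the key across the message: IJVGXIJVGXI
L(11)+I(8): 19 → T
T(19)+J(9): 28≡2 → C
G(6)+V(21): 27≡1 → B
X(23)+G(6): 29≡3 → D
X(23)+X(23): 46≡20 → U
J(9)+I(8): 17 → R
Z(25)+J(9): 34≡8 → I
P(15)+V(21): 36≡10 → K
C(2)+G(6): 8 → I
N(13)+X(23): 36≡10 → K
K(10)+I(8): 18 → S

TCBDURIKIKS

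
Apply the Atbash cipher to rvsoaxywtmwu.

r(17) → i(8)
v(21) → e(4)
s(18) → h(7)
o(14) → l(11)
a(0) → z(25)
x(23) → c(2)
y(24) → b(1)
w(22) → d(3)
t(19) → g(6)
m(12) → n(13)
w(22) → d(3)
u(20) → f(5)

iehlzcbdgndf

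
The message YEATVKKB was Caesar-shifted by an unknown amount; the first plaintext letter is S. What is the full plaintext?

SYUNPEEV

From the crib: Y(24)−S(18)=6, so the shift is 6.
Subtract 6 from each ciphertext letter:
Y(24): 24−6=18 → S
E(4): 4−6=-2≡24 → Y
A(0): 0−6=-6≡20 → U
T(19): 19−6=13 → N
V(21): 21−6=15 → P
K(10): 10−6=4 → E
K(10): 10−6=4 → E
B(1): 1−6=-5≡21 → V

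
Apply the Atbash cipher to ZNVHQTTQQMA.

AMESJGGJJNZ

Z(25) → A(0)
N(13) → M(12)
V(21) → E(4)
H(7) → S(18)
Q(16) → J(9)
T(19) → G(6)
T(19) → G(6)
Q(16) → J(9)
Q(16) → J(9)
M(12) → N(13)
A(0) → Z(25)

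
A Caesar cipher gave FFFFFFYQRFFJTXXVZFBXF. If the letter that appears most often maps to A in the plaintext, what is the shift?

The most frequent ciphertext letter is F (appears 10 times).
F is position 5; A is position 0.
Shift = 5.

5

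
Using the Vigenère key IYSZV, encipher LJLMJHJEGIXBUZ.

THDLEPHWFDFZMY

Repeat the key across the message: IYSZVIYSZVIYSZ
L(11)+I(8): 19 → T
J(9)+Y(24): 33≡7 → H
L(11)+S(18): 29≡3 → D
M(12)+Z(25): 37≡11 → L
J(9)+V(21): 30≡4 → E
H(7)+I(8): 15 → P
J(9)+Y(24): 33≡7 → H
E(4)+S(18): 22 → W
G(6)+Z(25): 31≡5 → F
I(8)+V(21): 29≡3 → D
X(23)+I(8): 31≡5 → F
B(1)+Y(24): 25 → Z
U(20)+S(18): 38≡12 → M
Z(25)+Z(25): 50≡24 → Y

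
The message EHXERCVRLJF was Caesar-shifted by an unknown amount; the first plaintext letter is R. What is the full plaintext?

RUKREPIEYWS

From the crib: E(4)−R(17)=-13≡13, so the shift is 13.
Subtract 13 from each ciphertext letter:
E(4): 4−13=-9≡17 → R
H(7): 7−13=-6≡20 → U
X(23): 23−13=10 → K
E(4): 4−13=-9≡17 → R
R(17): 17−13=4 → E
C(2): 2−13=-11≡15 → P
V(21): 21−13=8 → I
R(17): 17−13=4 → E
L(11): 11−13=-2≡24 → Y
J(9): 9−13=-4≡22 → W
F(5): 5−13=-8≡18 → S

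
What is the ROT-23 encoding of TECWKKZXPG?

QBZTHHWUMD

T(19): 19+23=42≡16 → Q
E(4): 4+23=27≡1 → B
C(2): 2+23=25 → Z
W(22): 22+23=45≡19 → T
K(10): 10+23=33≡7 → H
K(10): 10+23=33≡7 → H
Z(25): 25+23=48≡22 → W
X(23): 23+23=46≡20 → U
P(15): 15+23=38≡12 → M
G(6): 6+23=29≡3 → D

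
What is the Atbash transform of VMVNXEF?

V(21) → E(4)
M(12) → N(13)
V(21) → E(4)
N(13) → M(12)
X(23) → C(2)
E(4) → V(21)
F(5) → U(20)

ENEMCVU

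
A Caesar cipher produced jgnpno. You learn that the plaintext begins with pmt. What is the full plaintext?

pmtvtu

From the crib: j(9)−p(15)=-6≡20, so the shift is 20.
Subtract 20 from each ciphertext letter:
j(9): 9−20=-11≡15 → p
g(6): 6−20=-14≡12 → m
n(13): 13−20=-7≡19 → t
p(15): 15−20=-5≡21 → v
n(13): 13−20=-7≡19 → t
o(14): 14−20=-6≡20 → u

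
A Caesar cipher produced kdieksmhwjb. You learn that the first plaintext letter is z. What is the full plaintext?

zsxtzhbwlyq

From the crib: k(10)−z(25)=-15≡11, so the shift is 11.
Subtract 11 from each ciphertext letter:
k(10): 10−11=-1≡25 → z
d(3): 3−11=-8≡18 → s
i(8): 8−11=-3≡23 → x
e(4): 4−11=-7≡19 → t
k(10): 10−11=-1≡25 → z
s(18): 18−11=7 → h
m(12): 12−11=1 → b
h(7): 7−11=-4≡22 → w
w(22): 22−11=11 → l
j(9): 9−11=-2≡24 → y
b(1): 1−11=-10≡16 → q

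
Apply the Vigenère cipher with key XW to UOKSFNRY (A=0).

Repeat the key across the message: XWXWXWXW
U(20)+X(23): 43≡17 → R
O(14)+W(22): 36≡10 → K
K(10)+X(23): 33≡7 → H
S(18)+W(22): 40≡14 → O
F(5)+X(23): 28≡2 → C
N(13)+W(22): 35≡9 → J
R(17)+X(23): 40≡14 → O
Y(24)+W(22): 46≡20 → U

RKHOCJOU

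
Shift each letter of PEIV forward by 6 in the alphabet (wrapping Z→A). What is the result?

P(15): 15+6=21 → V
E(4): 4+6=10 → K
I(8): 8+6=14 → O
V(21): 21+6=27≡1 → B

VKOB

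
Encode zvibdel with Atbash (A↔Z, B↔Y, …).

z(25) → a(0)
v(21) → e(4)
i(8) → r(17)
b(1) → y(24)
d(3) → w(22)
e(4) → v(21)
l(11) → o(14)

aerywvo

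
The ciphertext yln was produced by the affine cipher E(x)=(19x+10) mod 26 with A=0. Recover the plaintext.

ylh

The inverse of 19 mod 26 is 11, since 19·11=209≡1. Apply D(y)=11·(y−10) mod 26:
y(24): 11·(24−10)=154≡24 → y
l(11): 11·(11−10)=11 → l
n(13): 11·(13−10)=33≡7 → h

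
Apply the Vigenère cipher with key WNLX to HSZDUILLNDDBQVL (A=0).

Repeat the key across the message: WNLXWNLXWNLXWNL
H(7)+W(22): 29≡3 → D
S(18)+N(13): 31≡5 → F
Z(25)+L(11): 36≡10 → K
D(3)+X(23): 26≡0 → A
U(20)+W(22): 42≡16 → Q
I(8)+N(13): 21 → V
L(11)+L(11): 22 → W
L(11)+X(23): 34≡8 → I
N(13)+W(22): 35≡9 → J
D(3)+N(13): 16 → Q
D(3)+L(11): 14 → O
B(1)+X(23): 24 → Y
Q(16)+W(22): 38≡12 → M
V(21)+N(13): 34≡8 → I
L(11)+L(11): 22 → W

DFKAQVWIJQOYMIW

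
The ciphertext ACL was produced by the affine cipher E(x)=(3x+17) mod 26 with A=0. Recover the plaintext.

The inverse of 3 mod 26 is 9, since 3·9=27≡1. Apply D(y)=9·(y−17) mod 26:
A(0): 9·(0−17)=-153≡3 → D
C(2): 9·(2−17)=-135≡21 → V
L(11): 9·(11−17)=-54≡24 → Y

DVY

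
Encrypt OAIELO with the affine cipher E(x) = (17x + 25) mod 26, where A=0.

O(14): 17·14+25=263≡3 → D
A(0): 17·0+25=25 → Z
I(8): 17·8+25=161≡5 → F
E(4): 17·4+25=93≡15 → P
L(11): 17·11+25=212≡4 → E
O(14): 17·14+25=263≡3 → D

DZFPED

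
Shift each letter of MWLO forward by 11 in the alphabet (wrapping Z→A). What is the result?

M(12): 12+11=23 → X
W(22): 22+11=33≡7 → H
L(11): 11+11=22 → W
O(14): 14+11=25 → Z

XHWZ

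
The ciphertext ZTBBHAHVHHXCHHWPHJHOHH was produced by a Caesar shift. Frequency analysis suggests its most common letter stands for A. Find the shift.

The most frequent ciphertext letter is H (appears 10 times).
H is position 7; A is position 0.
Shift = 7.

7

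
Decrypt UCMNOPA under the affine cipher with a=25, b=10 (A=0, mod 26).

The inverse of 25 mod 26 is 25, since 25·25=625≡1. Apply D(y)=25·(y−10) mod 26:
U(20): 25·(20−10)=250≡16 → Q
C(2): 25·(2−10)=-200≡8 → I
M(12): 25·(12−10)=50≡24 → Y
N(13): 25·(13−10)=75≡23 → X
O(14): 25·(14−10)=100≡22 → W
P(15): 25·(15−10)=125≡21 → V
A(0): 25·(0−10)=-250≡10 → K

QIYXWVK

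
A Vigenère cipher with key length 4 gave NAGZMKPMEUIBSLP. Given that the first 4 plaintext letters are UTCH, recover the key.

Subtract each crib letter from the matching ciphertext letter (mod 26):
N(13)−U(20)=-7≡19 → T
A(0)−T(19)=-19≡7 → H
G(6)−C(2)=4 → E
Z(25)−H(7)=18 → S

THES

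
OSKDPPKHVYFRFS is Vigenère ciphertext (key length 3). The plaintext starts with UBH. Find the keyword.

URD

Subtract each crib letter from the matching ciphertext letter (mod 26):
O(14)−U(20)=-6≡20 → U
S(18)−B(1)=17 → R
K(10)−H(7)=3 → D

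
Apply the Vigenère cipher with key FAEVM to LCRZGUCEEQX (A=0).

QCVUSZCIZCC

Repeat the key across the message: FAEVMFAEVMF
L(11)+F(5): 16 → Q
C(2)+A(0): 2 → C
R(17)+E(4): 21 → V
Z(25)+V(21): 46≡20 → U
G(6)+M(12): 18 → S
U(20)+F(5): 25 → Z
C(2)+A(0): 2 → C
E(4)+E(4): 8 → I
E(4)+V(21): 25 → Z
Q(16)+M(12): 28≡2 → C
X(23)+F(5): 28≡2 → C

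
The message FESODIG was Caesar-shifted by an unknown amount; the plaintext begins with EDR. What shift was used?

1

From the crib: F(5)−E(4)=1, so the shift is 1.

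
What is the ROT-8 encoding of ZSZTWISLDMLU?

HAHBEQATLUTC

Z(25): 25+8=33≡7 → H
S(18): 18+8=26≡0 → A
Z(25): 25+8=33≡7 → H
T(19): 19+8=27≡1 → B
W(22): 22+8=30≡4 → E
I(8): 8+8=16 → Q
S(18): 18+8=26≡0 → A
L(11): 11+8=19 → T
D(3): 3+8=11 → L
M(12): 12+8=20 → U
L(11): 11+8=19 → T
U(20): 20+8=28≡2 → C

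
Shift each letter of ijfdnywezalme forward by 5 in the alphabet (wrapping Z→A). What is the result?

i(8): 8+5=13 → n
j(9): 9+5=14 → o
f(5): 5+5=10 → k
d(3): 3+5=8 → i
n(13): 13+5=18 → s
y(24): 24+5=29≡3 → d
w(22): 22+5=27≡1 → b
e(4): 4+5=9 → j
z(25): 25+5=30≡4 → e
a(0): 0+5=5 → f
l(11): 11+5=16 → q
m(12): 12+5=17 → r
e(4): 4+5=9 → j

nokisdbjefqrj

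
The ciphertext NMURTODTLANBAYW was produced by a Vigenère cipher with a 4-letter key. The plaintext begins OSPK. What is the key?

Subtract each crib letter from the matching ciphertext letter (mod 26):
N(13)−O(14)=-1≡25 → Z
M(12)−S(18)=-6≡20 → U
U(20)−P(15)=5 → F
R(17)−K(10)=7 → H

ZUFH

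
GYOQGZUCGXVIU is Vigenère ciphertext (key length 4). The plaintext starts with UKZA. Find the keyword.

MOPQ

Subtract each crib letter from the matching ciphertext letter (mod 26):
G(6)−U(20)=-14≡12 → M
Y(24)−K(10)=14 → O
O(14)−Z(25)=-11≡15 → P
Q(16)−A(0)=16 → Q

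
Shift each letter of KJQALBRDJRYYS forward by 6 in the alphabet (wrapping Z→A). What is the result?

K(10): 10+6=16 → Q
J(9): 9+6=15 → P
Q(16): 16+6=22 → W
A(0): 0+6=6 → G
L(11): 11+6=17 → R
B(1): 1+6=7 → H
R(17): 17+6=23 → X
D(3): 3+6=9 → J
J(9): 9+6=15 → P
R(17): 17+6=23 → X
Y(24): 24+6=30≡4 → E
Y(24): 24+6=30≡4 → E
S(18): 18+6=24 → Y

QPWGRHXJPXEEY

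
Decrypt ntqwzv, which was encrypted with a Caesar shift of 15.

n(13): 13−15=-2≡24 → y
t(19): 19−15=4 → e
q(16): 16−15=1 → b
w(22): 22−15=7 → h
z(25): 25−15=10 → k
v(21): 21−15=6 → g

yebhkg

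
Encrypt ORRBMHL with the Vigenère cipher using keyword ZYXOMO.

NPOPYVK

Repeat the key across the message: ZYXOMOZ
O(14)+Z(25): 39≡13 → N
R(17)+Y(24): 41≡15 → P
R(17)+X(23): 40≡14 → O
B(1)+O(14): 15 → P
M(12)+M(12): 24 → Y
H(7)+O(14): 21 → V
L(11)+Z(25): 36≡10 → K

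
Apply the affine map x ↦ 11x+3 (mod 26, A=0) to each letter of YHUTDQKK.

HCPEKXJJ

Y(24): 11·24+3=267≡7 → H
H(7): 11·7+3=80≡2 → C
U(20): 11·20+3=223≡15 → P
T(19): 11·19+3=212≡4 → E
D(3): 11·3+3=36≡10 → K
Q(16): 11·16+3=179≡23 → X
K(10): 11·10+3=113≡9 → J
K(10): 11·10+3=113≡9 → J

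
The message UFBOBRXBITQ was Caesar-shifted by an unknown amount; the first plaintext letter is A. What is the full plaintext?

From the crib: U(20)−A(0)=20, so the shift is 20.
Subtract 20 from each ciphertext letter:
U(20): 20−20=0 → A
F(5): 5−20=-15≡11 → L
B(1): 1−20=-19≡7 → H
O(14): 14−20=-6≡20 → U
B(1): 1−20=-19≡7 → H
R(17): 17−20=-3≡23 → X
X(23): 23−20=3 → D
B(1): 1−20=-19≡7 → H
I(8): 8−20=-12≡14 → O
T(19): 19−20=-1≡25 → Z
Q(16): 16−20=-4≡22 → W

ALHUHXDHOZW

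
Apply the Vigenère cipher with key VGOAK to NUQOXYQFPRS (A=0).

IAEOHTWTPBN

Repeat the key across the message: VGOAKVGOAKV
N(13)+V(21): 34≡8 → I
U(20)+G(6): 26≡0 → A
Q(16)+O(14): 30≡4 → E
O(14)+A(0): 14 → O
X(23)+K(10): 33≡7 → H
Y(24)+V(21): 45≡19 → T
Q(16)+G(6): 22 → W
F(5)+O(14): 19 → T
P(15)+A(0): 15 → P
R(17)+K(10): 27≡1 → B
S(18)+V(21): 39≡13 → N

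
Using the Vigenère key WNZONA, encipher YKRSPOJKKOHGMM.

Repeat the key across the message: WNZONAWNZONAWN
Y(24)+W(22): 46≡20 → U
K(10)+N(13): 23 → X
R(17)+Z(25): 42≡16 → Q
S(18)+O(14): 32≡6 → G
P(15)+N(13): 28≡2 → C
O(14)+A(0): 14 → O
J(9)+W(22): 31≡5 → F
K(10)+N(13): 23 → X
K(10)+Z(25): 35≡9 → J
O(14)+O(14): 28≡2 → C
H(7)+N(13): 20 → U
G(6)+A(0): 6 → G
M(12)+W(22): 34≡8 → I
M(12)+N(13): 25 → Z

UXQGCOFXJCUGIZ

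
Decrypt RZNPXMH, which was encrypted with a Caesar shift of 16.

R(17): 17−16=1 → B
Z(25): 25−16=9 → J
N(13): 13−16=-3≡23 → X
P(15): 15−16=-1≡25 → Z
X(23): 23−16=7 → H
M(12): 12−16=-4≡22 → W
H(7): 7−16=-9≡17 → R

BJXZHWR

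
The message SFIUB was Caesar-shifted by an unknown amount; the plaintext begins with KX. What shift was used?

From the crib: S(18)−K(10)=8, so the shift is 8.

8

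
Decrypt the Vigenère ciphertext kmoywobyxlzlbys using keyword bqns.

jwbgvyogwvmtaif

Repeat the key across the ciphertext: bqnsbqnsbqnsbqn
k(10)−b(1): 9 → j
m(12)−q(16): -4≡22 → w
o(14)−n(13): 1 → b
y(24)−s(18): 6 → g
w(22)−b(1): 21 → v
o(14)−q(16): -2≡24 → y
b(1)−n(13): -12≡14 → o
y(24)−s(18): 6 → g
x(23)−b(1): 22 → w
l(11)−q(16): -5≡21 → v
z(25)−n(13): 12 → m
l(11)−s(18): -7≡19 → t
b(1)−b(1): 0 → a
y(24)−q(16): 8 → i
s(18)−n(13): 5 → f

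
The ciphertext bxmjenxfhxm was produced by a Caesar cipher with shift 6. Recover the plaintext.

vrgdyhrzbrg

b(1): 1−6=-5≡21 → v
x(23): 23−6=17 → r
m(12): 12−6=6 → g
j(9): 9−6=3 → d
e(4): 4−6=-2≡24 → y
n(13): 13−6=7 → h
x(23): 23−6=17 → r
f(5): 5−6=-1≡25 → z
h(7): 7−6=1 → b
x(23): 23−6=17 → r
m(12): 12−6=6 → g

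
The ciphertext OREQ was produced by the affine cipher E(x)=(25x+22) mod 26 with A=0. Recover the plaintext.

The inverse of 25 mod 26 is 25, since 25·25=625≡1. Apply D(y)=25·(y−22) mod 26:
O(14): 25·(14−22)=-200≡8 → I
R(17): 25·(17−22)=-125≡5 → F
E(4): 25·(4−22)=-450≡18 → S
Q(16): 25·(16−22)=-150≡6 → G

IFSG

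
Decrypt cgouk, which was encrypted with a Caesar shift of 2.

c(2): 2−2=0 → a
g(6): 6−2=4 → e
o(14): 14−2=12 → m
u(20): 20−2=18 → s
k(10): 10−2=8 → i

aemsi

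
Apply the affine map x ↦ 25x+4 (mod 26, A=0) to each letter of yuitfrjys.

gkwlznvgm

y(24): 25·24+4=604≡6 → g
u(20): 25·20+4=504≡10 → k
i(8): 25·8+4=204≡22 → w
t(19): 25·19+4=479≡11 → l
f(5): 25·5+4=129≡25 → z
r(17): 25·17+4=429≡13 → n
j(9): 25·9+4=229≡21 → v
y(24): 25·24+4=604≡6 → g
s(18): 25·18+4=454≡12 → m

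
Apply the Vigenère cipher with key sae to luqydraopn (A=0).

duuqdvsotf

Repeat the key across the message: saesaesaes
l(11)+s(18): 29≡3 → d
u(20)+a(0): 20 → u
q(16)+e(4): 20 → u
y(24)+s(18): 42≡16 → q
d(3)+a(0): 3 → d
r(17)+e(4): 21 → v
a(0)+s(18): 18 → s
o(14)+a(0): 14 → o
p(15)+e(4): 19 → t
n(13)+s(18): 31≡5 → f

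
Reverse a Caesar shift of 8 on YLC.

Y(24): 24−8=16 → Q
L(11): 11−8=3 → D
C(2): 2−8=-6≡20 → U

QDU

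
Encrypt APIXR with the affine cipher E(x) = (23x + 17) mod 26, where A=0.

RYTAS

A(0): 23·0+17=17 → R
P(15): 23·15+17=362≡24 → Y
I(8): 23·8+17=201≡19 → T
X(23): 23·23+17=546≡0 → A
R(17): 23·17+17=408≡18 → S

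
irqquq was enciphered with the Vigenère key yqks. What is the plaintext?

Repeat the key across the ciphertext: yqksyq
i(8)−y(24): -16≡10 → k
r(17)−q(16): 1 → b
q(16)−k(10): 6 → g
q(16)−s(18): -2≡24 → y
u(20)−y(24): -4≡22 → w
q(16)−q(16): 0 → a

kbgywa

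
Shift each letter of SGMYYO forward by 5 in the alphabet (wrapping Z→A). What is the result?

S(18): 18+5=23 → X
G(6): 6+5=11 → L
M(12): 12+5=17 → R
Y(24): 24+5=29≡3 → D
Y(24): 24+5=29≡3 → D
O(14): 14+5=19 → T

XLRDDT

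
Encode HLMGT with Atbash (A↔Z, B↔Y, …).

H(7) → S(18)
L(11) → O(14)
M(12) → N(13)
G(6) → T(19)
T(19) → G(6)

SONTG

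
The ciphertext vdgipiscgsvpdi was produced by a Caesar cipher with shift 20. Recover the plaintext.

bjmovoyimybvjo

v(21): 21−20=1 → b
d(3): 3−20=-17≡9 → j
g(6): 6−20=-14≡12 → m
i(8): 8−20=-12≡14 → o
p(15): 15−20=-5≡21 → v
i(8): 8−20=-12≡14 → o
s(18): 18−20=-2≡24 → y
c(2): 2−20=-18≡8 → i
g(6): 6−20=-14≡12 → m
s(18): 18−20=-2≡24 → y
v(21): 21−20=1 → b
p(15): 15−20=-5≡21 → v
d(3): 3−20=-17≡9 → j
i(8): 8−20=-12≡14 → o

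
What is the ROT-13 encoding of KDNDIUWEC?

XQAQVHJRP

K(10): 10+13=23 → X
D(3): 3+13=16 → Q
N(13): 13+13=26≡0 → A
D(3): 3+13=16 → Q
I(8): 8+13=21 → V
U(20): 20+13=33≡7 → H
W(22): 22+13=35≡9 → J
E(4): 4+13=17 → R
C(2): 2+13=15 → P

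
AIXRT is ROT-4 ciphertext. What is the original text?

WETNP

A(0): 0−4=-4≡22 → W
I(8): 8−4=4 → E
X(23): 23−4=19 → T
R(17): 17−4=13 → N
T(19): 19−4=15 → P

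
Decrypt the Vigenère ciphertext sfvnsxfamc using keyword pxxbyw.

diymubqdpb

Repeat the key across the ciphertext: pxxbywpxxb
s(18)−p(15): 3 → d
f(5)−x(23): -18≡8 → i
v(21)−x(23): -2≡24 → y
n(13)−b(1): 12 → m
s(18)−y(24): -6≡20 → u
x(23)−w(22): 1 → b
f(5)−p(15): -10≡16 → q
a(0)−x(23): -23≡3 → d
m(12)−x(23): -11≡15 → p
c(2)−b(1): 1 → b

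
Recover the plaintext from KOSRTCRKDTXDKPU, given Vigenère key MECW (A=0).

Repeat the key across the ciphertext: MECWMECWMECWMEC
K(10)−M(12): -2≡24 → Y
O(14)−E(4): 10 → K
S(18)−C(2): 16 → Q
R(17)−W(22): -5≡21 → V
T(19)−M(12): 7 → H
C(2)−E(4): -2≡24 → Y
R(17)−C(2): 15 → P
K(10)−W(22): -12≡14 → O
D(3)−M(12): -9≡17 → R
T(19)−E(4): 15 → P
X(23)−C(2): 21 → V
D(3)−W(22): -19≡7 → H
K(10)−M(12): -2≡24 → Y
P(15)−E(4): 11 → L
U(20)−C(2): 18 → S

YKQVHYPORPVHYLS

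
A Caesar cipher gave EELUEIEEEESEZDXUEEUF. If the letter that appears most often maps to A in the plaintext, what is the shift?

4

The most frequent ciphertext letter is E (appears 10 times).
E is position 4; A is position 0.
Shift = 4.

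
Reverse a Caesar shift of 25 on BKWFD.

B(1): 1−25=-24≡2 → C
K(10): 10−25=-15≡11 → L
W(22): 22−25=-3≡23 → X
F(5): 5−25=-20≡6 → G
D(3): 3−25=-22≡4 → E

CLXGE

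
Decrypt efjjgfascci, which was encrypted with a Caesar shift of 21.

e(4): 4−21=-17≡9 → j
f(5): 5−21=-16≡10 → k
j(9): 9−21=-12≡14 → o
j(9): 9−21=-12≡14 → o
g(6): 6−21=-15≡11 → l
f(5): 5−21=-16≡10 → k
a(0): 0−21=-21≡5 → f
s(18): 18−21=-3≡23 → x
c(2): 2−21=-19≡7 → h
c(2): 2−21=-19≡7 → h
i(8): 8−21=-13≡13 → n

jkoolkfxhhn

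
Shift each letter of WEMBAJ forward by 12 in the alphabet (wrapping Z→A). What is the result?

IQYNMV

W(22): 22+12=34≡8 → I
E(4): 4+12=16 → Q
M(12): 12+12=24 → Y
B(1): 1+12=13 → N
A(0): 0+12=12 → M
J(9): 9+12=21 → V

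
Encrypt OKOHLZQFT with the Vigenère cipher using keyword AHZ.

ORNHSYQMS

Repeat the key across the message: AHZAHZAHZ
O(14)+A(0): 14 → O
K(10)+H(7): 17 → R
O(14)+Z(25): 39≡13 → N
H(7)+A(0): 7 → H
L(11)+H(7): 18 → S
Z(25)+Z(25): 50≡24 → Y
Q(16)+A(0): 16 → Q
F(5)+H(7): 12 → M
T(19)+Z(25): 44≡18 → S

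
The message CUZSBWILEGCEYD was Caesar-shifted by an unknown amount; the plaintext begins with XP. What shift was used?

From the crib: C(2)−X(23)=-21≡5, so the shift is 5.

5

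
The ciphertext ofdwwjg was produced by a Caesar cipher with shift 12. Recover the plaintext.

o(14): 14−12=2 → c
f(5): 5−12=-7≡19 → t
d(3): 3−12=-9≡17 → r
w(22): 22−12=10 → k
w(22): 22−12=10 → k
j(9): 9−12=-3≡23 → x
g(6): 6−12=-6≡20 → u

ctrkkxu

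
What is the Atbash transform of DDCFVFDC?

D(3) → W(22)
D(3) → W(22)
C(2) → X(23)
F(5) → U(20)
V(21) → E(4)
F(5) → U(20)
D(3) → W(22)
C(2) → X(23)

WWXUEUWX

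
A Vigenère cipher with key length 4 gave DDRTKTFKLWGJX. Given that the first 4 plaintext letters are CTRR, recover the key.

Subtract each crib letter from the matching ciphertext letter (mod 26):
D(3)−C(2)=1 → B
D(3)−T(19)=-16≡10 → K
R(17)−R(17)=0 → A
T(19)−R(17)=2 → C

BKAC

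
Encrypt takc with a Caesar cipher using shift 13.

gnxp

t(19): 19+13=32≡6 → g
a(0): 0+13=13 → n
k(10): 10+13=23 → x
c(2): 2+13=15 → p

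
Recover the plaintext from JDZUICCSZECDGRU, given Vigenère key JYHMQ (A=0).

Repeat the key across the ciphertext: JYHMQJYHMQJYHMQ
J(9)−J(9): 0 → A
D(3)−Y(24): -21≡5 → F
Z(25)−H(7): 18 → S
U(20)−M(12): 8 → I
I(8)−Q(16): -8≡18 → S
C(2)−J(9): -7≡19 → T
C(2)−Y(24): -22≡4 → E
S(18)−H(7): 11 → L
Z(25)−M(12): 13 → N
E(4)−Q(16): -12≡14 → O
C(2)−J(9): -7≡19 → T
D(3)−Y(24): -21≡5 → F
G(6)−H(7): -1≡25 → Z
R(17)−M(12): 5 → F
U(20)−Q(16): 4 → E

AFSISTELNOTFZFE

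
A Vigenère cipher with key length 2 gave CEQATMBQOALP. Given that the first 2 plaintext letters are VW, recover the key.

HI

Subtract each crib letter from the matching ciphertext letter (mod 26):
C(2)−V(21)=-19≡7 → H
E(4)−W(22)=-18≡8 → I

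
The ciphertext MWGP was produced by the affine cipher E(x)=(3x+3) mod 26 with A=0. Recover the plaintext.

DPBE

The inverse of 3 mod 26 is 9, since 3·9=27≡1. Apply D(y)=9·(y−3) mod 26:
M(12): 9·(12−3)=81≡3 → D
W(22): 9·(22−3)=171≡15 → P
G(6): 9·(6−3)=27≡1 → B
P(15): 9·(15−3)=108≡4 → E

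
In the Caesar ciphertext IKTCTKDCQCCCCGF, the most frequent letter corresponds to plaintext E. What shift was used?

The most frequent ciphertext letter is C (appears 6 times).
C is position 2; E is position 4.
Shift = -2≡24.

24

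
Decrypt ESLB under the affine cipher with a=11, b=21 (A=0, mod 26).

PVSK

The inverse of 11 mod 26 is 19, since 11·19=209≡1. Apply D(y)=19·(y−21) mod 26:
E(4): 19·(4−21)=-323≡15 → P
S(18): 19·(18−21)=-57≡21 → V
L(11): 19·(11−21)=-190≡18 → S
B(1): 19·(1−21)=-380≡10 → K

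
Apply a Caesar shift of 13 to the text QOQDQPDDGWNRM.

Q(16): 16+13=29≡3 → D
O(14): 14+13=27≡1 → B
Q(16): 16+13=29≡3 → D
D(3): 3+13=16 → Q
Q(16): 16+13=29≡3 → D
P(15): 15+13=28≡2 → C
D(3): 3+13=16 → Q
D(3): 3+13=16 → Q
G(6): 6+13=19 → T
W(22): 22+13=35≡9 → J
N(13): 13+13=26≡0 → A
R(17): 17+13=30≡4 → E
M(12): 12+13=25 → Z

DBDQDCQQTJAEZ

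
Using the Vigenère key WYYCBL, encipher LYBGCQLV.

Repeat the key across the message: WYYCBLWY
L(11)+W(22): 33≡7 → H
Y(24)+Y(24): 48≡22 → W
B(1)+Y(24): 25 → Z
G(6)+C(2): 8 → I
C(2)+B(1): 3 → D
Q(16)+L(11): 27≡1 → B
L(11)+W(22): 33≡7 → H
V(21)+Y(24): 45≡19 → T

HWZIDBHT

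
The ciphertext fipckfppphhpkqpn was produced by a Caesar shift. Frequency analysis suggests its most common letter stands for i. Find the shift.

The most frequent ciphertext letter is p (appears 6 times).
p is position 15; i is position 8.
Shift = 7.

7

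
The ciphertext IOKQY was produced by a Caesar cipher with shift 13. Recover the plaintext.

VBXDL

I(8): 8−13=-5≡21 → V
O(14): 14−13=1 → B
K(10): 10−13=-3≡23 → X
Q(16): 16−13=3 → D
Y(24): 24−13=11 → L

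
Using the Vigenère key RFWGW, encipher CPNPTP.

Repeat the key across the message: RFWGWR
C(2)+R(17): 19 → T
P(15)+F(5): 20 → U
N(13)+W(22): 35≡9 → J
P(15)+G(6): 21 → V
T(19)+W(22): 41≡15 → P
P(15)+R(17): 32≡6 → G

TUJVPG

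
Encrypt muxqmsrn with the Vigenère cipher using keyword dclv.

Repeat the key across the message: dclvdclv
m(12)+d(3): 15 → p
u(20)+c(2): 22 → w
x(23)+l(11): 34≡8 → i
q(16)+v(21): 37≡11 → l
m(12)+d(3): 15 → p
s(18)+c(2): 20 → u
r(17)+l(11): 28≡2 → c
n(13)+v(21): 34≡8 → i

pwilpuci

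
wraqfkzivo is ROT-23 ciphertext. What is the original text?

zudtinclyr

w(22): 22−23=-1≡25 → z
r(17): 17−23=-6≡20 → u
a(0): 0−23=-23≡3 → d
q(16): 16−23=-7≡19 → t
f(5): 5−23=-18≡8 → i
k(10): 10−23=-13≡13 → n
z(25): 25−23=2 → c
i(8): 8−23=-15≡11 → l
v(21): 21−23=-2≡24 → y
o(14): 14−23=-9≡17 → r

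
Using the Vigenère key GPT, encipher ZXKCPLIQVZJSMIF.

FMDIEEOFOFYLSXY

Repeat the key across the message: GPTGPTGPTGPTGPT
Z(25)+G(6): 31≡5 → F
X(23)+P(15): 38≡12 → M
K(10)+T(19): 29≡3 → D
C(2)+G(6): 8 → I
P(15)+P(15): 30≡4 → E
L(11)+T(19): 30≡4 → E
I(8)+G(6): 14 → O
Q(16)+P(15): 31≡5 → F
V(21)+T(19): 40≡14 → O
Z(25)+G(6): 31≡5 → F
J(9)+P(15): 24 → Y
S(18)+T(19): 37≡11 → L
M(12)+G(6): 18 → S
I(8)+P(15): 23 → X
F(5)+T(19): 24 → Y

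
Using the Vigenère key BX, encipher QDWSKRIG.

Repeat the key across the message: BXBXBXBX
Q(16)+B(1): 17 → R
D(3)+X(23): 26≡0 → A
W(22)+B(1): 23 → X
S(18)+X(23): 41≡15 → P
K(10)+B(1): 11 → L
R(17)+X(23): 40≡14 → O
I(8)+B(1): 9 → J
G(6)+X(23): 29≡3 → D

RAXPLOJD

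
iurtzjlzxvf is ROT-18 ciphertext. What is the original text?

i(8): 8−18=-10≡16 → q
u(20): 20−18=2 → c
r(17): 17−18=-1≡25 → z
t(19): 19−18=1 → b
z(25): 25−18=7 → h
j(9): 9−18=-9≡17 → r
l(11): 11−18=-7≡19 → t
z(25): 25−18=7 → h
x(23): 23−18=5 → f
v(21): 21−18=3 → d
f(5): 5−18=-13≡13 → n

qczbhrthfdn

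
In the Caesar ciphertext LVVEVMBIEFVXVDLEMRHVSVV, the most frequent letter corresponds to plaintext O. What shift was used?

The most frequent ciphertext letter is V (appears 8 times).
V is position 21; O is position 14.
Shift = 7.

7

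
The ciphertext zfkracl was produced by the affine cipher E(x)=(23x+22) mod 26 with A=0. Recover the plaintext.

The inverse of 23 mod 26 is 17, since 23·17=391≡1. Apply D(y)=17·(y−22) mod 26:
z(25): 17·(25−22)=51≡25 → z
f(5): 17·(5−22)=-289≡23 → x
k(10): 17·(10−22)=-204≡4 → e
r(17): 17·(17−22)=-85≡19 → t
a(0): 17·(0−22)=-374≡16 → q
c(2): 17·(2−22)=-340≡24 → y
l(11): 17·(11−22)=-187≡21 → v

zxetqyv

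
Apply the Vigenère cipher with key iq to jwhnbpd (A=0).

Repeat the key across the message: iqiqiqi
j(9)+i(8): 17 → r
w(22)+q(16): 38≡12 → m
h(7)+i(8): 15 → p
n(13)+q(16): 29≡3 → d
b(1)+i(8): 9 → j
p(15)+q(16): 31≡5 → f
d(3)+i(8): 11 → l

rmpdjfl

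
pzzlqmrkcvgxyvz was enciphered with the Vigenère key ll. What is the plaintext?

eooafbgzrkvmnko

Repeat the key across the ciphertext: lllllllllllllll
p(15)−l(11): 4 → e
z(25)−l(11): 14 → o
z(25)−l(11): 14 → o
l(11)−l(11): 0 → a
q(16)−l(11): 5 → f
m(12)−l(11): 1 → b
r(17)−l(11): 6 → g
k(10)−l(11): -1≡25 → z
c(2)−l(11): -9≡17 → r
v(21)−l(11): 10 → k
g(6)−l(11): -5≡21 → v
x(23)−l(11): 12 → m
y(24)−l(11): 13 → n
v(21)−l(11): 10 → k
z(25)−l(11): 14 → o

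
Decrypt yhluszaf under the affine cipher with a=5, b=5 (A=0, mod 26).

The inverse of 5 mod 26 is 21, since 5·21=105≡1. Apply D(y)=21·(y−5) mod 26:
y(24): 21·(24−5)=399≡9 → j
h(7): 21·(7−5)=42≡16 → q
l(11): 21·(11−5)=126≡22 → w
u(20): 21·(20−5)=315≡3 → d
s(18): 21·(18−5)=273≡13 → n
z(25): 21·(25−5)=420≡4 → e
a(0): 21·(0−5)=-105≡25 → z
f(5): 21·(5−5)=0 → a

jqwdneza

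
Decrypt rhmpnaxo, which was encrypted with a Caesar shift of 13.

euzcankb

r(17): 17−13=4 → e
h(7): 7−13=-6≡20 → u
m(12): 12−13=-1≡25 → z
p(15): 15−13=2 → c
n(13): 13−13=0 → a
a(0): 0−13=-13≡13 → n
x(23): 23−13=10 → k
o(14): 14−13=1 → b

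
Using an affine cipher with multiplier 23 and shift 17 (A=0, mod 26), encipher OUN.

BJE

O(14): 23·14+17=339≡1 → B
U(20): 23·20+17=477≡9 → J
N(13): 23·13+17=316≡4 → E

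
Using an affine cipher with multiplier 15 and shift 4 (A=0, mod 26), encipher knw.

yrw

k(10): 15·10+4=154≡24 → y
n(13): 15·13+4=199≡17 → r
w(22): 15·22+4=334≡22 → w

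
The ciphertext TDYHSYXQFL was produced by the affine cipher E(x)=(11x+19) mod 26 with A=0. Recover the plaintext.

The inverse of 11 mod 26 is 19, since 11·19=209≡1. Apply D(y)=19·(y−19) mod 26:
T(19): 19·(19−19)=0 → A
D(3): 19·(3−19)=-304≡8 → I
Y(24): 19·(24−19)=95≡17 → R
H(7): 19·(7−19)=-228≡6 → G
S(18): 19·(18−19)=-19≡7 → H
Y(24): 19·(24−19)=95≡17 → R
X(23): 19·(23−19)=76≡24 → Y
Q(16): 19·(16−19)=-57≡21 → V
F(5): 19·(5−19)=-266≡20 → U
L(11): 19·(11−19)=-152≡4 → E

AIRGHRYVUE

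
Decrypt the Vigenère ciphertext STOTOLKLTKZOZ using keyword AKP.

Repeat the key across the ciphertext: AKPAKPAKPAKPA
S(18)−A(0): 18 → S
T(19)−K(10): 9 → J
O(14)−P(15): -1≡25 → Z
T(19)−A(0): 19 → T
O(14)−K(10): 4 → E
L(11)−P(15): -4≡22 → W
K(10)−A(0): 10 → K
L(11)−K(10): 1 → B
T(19)−P(15): 4 → E
K(10)−A(0): 10 → K
Z(25)−K(10): 15 → P
O(14)−P(15): -1≡25 → Z
Z(25)−A(0): 25 → Z

SJZTEWKBEKPZZ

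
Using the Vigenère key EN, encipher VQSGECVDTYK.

Repeat the key across the message: ENENENENENE
V(21)+E(4): 25 → Z
Q(16)+N(13): 29≡3 → D
S(18)+E(4): 22 → W
G(6)+N(13): 19 → T
E(4)+E(4): 8 → I
C(2)+N(13): 15 → P
V(21)+E(4): 25 → Z
D(3)+N(13): 16 → Q
T(19)+E(4): 23 → X
Y(24)+N(13): 37≡11 → L
K(10)+E(4): 14 → O

ZDWTIPZQXLO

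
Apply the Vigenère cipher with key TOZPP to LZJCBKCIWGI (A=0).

ENIRQDQHLVB

Repeat the key across the message: TOZPPTOZPPT
L(11)+T(19): 30≡4 → E
Z(25)+O(14): 39≡13 → N
J(9)+Z(25): 34≡8 → I
C(2)+P(15): 17 → R
B(1)+P(15): 16 → Q
K(10)+T(19): 29≡3 → D
C(2)+O(14): 16 → Q
I(8)+Z(25): 33≡7 → H
W(22)+P(15): 37≡11 → L
G(6)+P(15): 21 → V
I(8)+T(19): 27≡1 → B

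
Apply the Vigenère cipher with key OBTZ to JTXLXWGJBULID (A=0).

Repeat the key across the message: OBTZOBTZOBTZO
J(9)+O(14): 23 → X
T(19)+B(1): 20 → U
X(23)+T(19): 42≡16 → Q
L(11)+Z(25): 36≡10 → K
X(23)+O(14): 37≡11 → L
W(22)+B(1): 23 → X
G(6)+T(19): 25 → Z
J(9)+Z(25): 34≡8 → I
B(1)+O(14): 15 → P
U(20)+B(1): 21 → V
L(11)+T(19): 30≡4 → E
I(8)+Z(25): 33≡7 → H
D(3)+O(14): 17 → R

XUQKLXZIPVEHR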